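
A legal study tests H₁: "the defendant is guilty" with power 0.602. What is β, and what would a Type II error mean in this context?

β = 1 - power = 1 - 0.602 = 0.398. A Type II error is failing to reject H₀ when H₀ is false (false negative) — here, failing to conclude that the defendant is guilty when in fact it is true. Consequence: acquitting a guilty person.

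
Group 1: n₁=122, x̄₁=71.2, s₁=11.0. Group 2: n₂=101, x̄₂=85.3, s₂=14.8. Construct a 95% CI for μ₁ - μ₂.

Difference = -14.1. SE = √(11.0²/122 + 14.8²/101) = 1.778. CI = (-17.58, -10.62)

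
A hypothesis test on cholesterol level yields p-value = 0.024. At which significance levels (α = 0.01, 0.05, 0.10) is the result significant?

p = 0.024. Significant at: α = 0.05, 0.1.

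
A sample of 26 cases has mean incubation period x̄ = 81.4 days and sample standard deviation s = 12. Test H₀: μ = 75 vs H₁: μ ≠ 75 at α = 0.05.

t = (x̄ - μ₀)/(s/√n) = (81.4 - 75)/(12/√26) = 2.719. df = 25, critical t = ±2.06. Reject H₀.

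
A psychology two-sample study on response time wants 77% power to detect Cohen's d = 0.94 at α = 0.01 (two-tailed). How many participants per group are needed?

z_{α/2} = 2.576, z_β = Φ⁻¹(0.77) = 0.739. For large effect (d = 0.94): n per group = 2(z_{α/2} + z_β)²/d² = 2(2.576 + 0.739)²/0.94² = 24.9 → 25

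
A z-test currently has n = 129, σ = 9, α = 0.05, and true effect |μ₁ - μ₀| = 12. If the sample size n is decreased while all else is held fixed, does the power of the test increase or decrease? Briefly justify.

Power decreases: a smaller n inflates the standard error σ/√n, pulling the sampling distribution under H₁ back toward the critical value.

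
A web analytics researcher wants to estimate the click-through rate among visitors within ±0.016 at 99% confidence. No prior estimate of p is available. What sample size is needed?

Conservative approach: use p = 0.5 (maximizes p(1-p) = 0.25). n = z²(0.25)/E² = 2.576²×0.25/0.016² = 6480.3 → n = 6481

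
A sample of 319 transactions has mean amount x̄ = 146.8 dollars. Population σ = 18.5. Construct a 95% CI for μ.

CI = x̄ ± z*(σ/√n) = 146.8 ± 1.96(18.5/√319) = 146.8 ± 2.03 = (144.77, 148.83)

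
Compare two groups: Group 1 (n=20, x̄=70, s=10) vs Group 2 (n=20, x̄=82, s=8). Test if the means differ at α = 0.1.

Pooled sp = 9.06. t = -4.191, df = 38. Critical t = ±1.686. Reject H₀.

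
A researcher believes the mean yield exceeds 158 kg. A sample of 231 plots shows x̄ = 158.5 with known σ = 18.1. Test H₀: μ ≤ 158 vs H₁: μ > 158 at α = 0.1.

z = 0.42. Critical value: 1.28. Fail to reject H₀.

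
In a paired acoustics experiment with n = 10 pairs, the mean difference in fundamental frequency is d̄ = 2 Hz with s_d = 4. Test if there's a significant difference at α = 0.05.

t = d̄/(s_d/√n) = 2/(4/√10) = 1.581. df = 9, critical t = ±2.262. Fail to reject H₀.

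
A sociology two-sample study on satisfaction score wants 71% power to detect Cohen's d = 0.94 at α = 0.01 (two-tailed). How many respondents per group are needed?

z_{α/2} = 2.576, z_β = Φ⁻¹(0.71) = 0.553. For large effect (d = 0.94): n per group = 2(z_{α/2} + z_β)²/d² = 2(2.576 + 0.553)²/0.94² = 22.2 → 23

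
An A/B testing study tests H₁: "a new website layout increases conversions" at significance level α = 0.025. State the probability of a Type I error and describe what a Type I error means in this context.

P(Type I error) = α = 0.025. A Type I error is rejecting H₀ when H₀ is actually true (false positive) — here, concluding that a new website layout increases conversions when in fact this is not the case. Consequence: rolling out a layout that doesn't actually help — wasted engineering effort.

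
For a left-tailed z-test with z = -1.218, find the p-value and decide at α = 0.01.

p = P(Z < -1.218) = Φ(-1.218) ≈ 0.1116. Since p ≥ 0.01, fail to reject H₀ (not significant) at α = 0.01.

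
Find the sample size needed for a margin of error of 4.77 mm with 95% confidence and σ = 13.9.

n = (z*σ/E)² = (1.96×13.9/4.77)² = 32.6 → n = 33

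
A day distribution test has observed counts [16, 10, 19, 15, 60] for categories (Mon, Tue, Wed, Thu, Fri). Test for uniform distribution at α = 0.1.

Expected = 24 each. χ² = Σ(O-E)²/E = 69.25. df = 4, critical value = 7.779. Reject H₀.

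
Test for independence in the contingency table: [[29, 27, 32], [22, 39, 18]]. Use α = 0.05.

χ² = 6.597. df = 2, critical = 5.991. Reject H₀. Variables are dependent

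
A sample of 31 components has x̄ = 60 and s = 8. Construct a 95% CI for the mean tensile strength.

CI = x̄ ± t*(s/√n) = 60 ± 2.042(8/√31) = (57.07, 62.93)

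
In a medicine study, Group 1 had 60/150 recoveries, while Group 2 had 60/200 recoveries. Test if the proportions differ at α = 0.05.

p̂₁ = 0.4, p̂₂ = 0.3, pooled p̂ = 0.343. z = 1.95. Critical: ±1.96. Fail to reject H₀.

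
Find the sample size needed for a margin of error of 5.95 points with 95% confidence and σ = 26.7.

n = (z*σ/E)² = (1.96×26.7/5.95)² = 77.4 → n = 78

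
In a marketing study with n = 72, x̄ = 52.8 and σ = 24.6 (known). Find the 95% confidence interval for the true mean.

CI = x̄ ± z*(σ/√n) = 52.8 ± 1.96(24.6/√72) = 52.8 ± 5.68 = (47.12, 58.48)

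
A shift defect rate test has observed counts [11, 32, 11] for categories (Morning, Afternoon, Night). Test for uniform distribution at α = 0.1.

Expected = 18 each. χ² = Σ(O-E)²/E = 16.333. df = 2, critical value = 4.605. Reject H₀.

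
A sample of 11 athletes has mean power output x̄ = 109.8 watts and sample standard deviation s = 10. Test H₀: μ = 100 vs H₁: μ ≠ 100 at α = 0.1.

t = (x̄ - μ₀)/(s/√n) = (109.8 - 100)/(10/√11) = 3.25. df = 10, critical t = ±1.812. Reject H₀.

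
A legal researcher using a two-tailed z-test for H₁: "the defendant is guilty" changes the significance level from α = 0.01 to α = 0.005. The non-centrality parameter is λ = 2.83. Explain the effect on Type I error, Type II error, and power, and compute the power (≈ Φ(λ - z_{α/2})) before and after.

Decreasing α from 0.01 to 0.005:
• Type I error rate decreases (α is the Type I rate by definition).
• Critical value moves from z_{α/2} = 2.576 to 2.807, so power = Φ(λ - z_{α/2}) goes from Φ(2.83 - 2.576) = 0.6 to Φ(2.83 - 2.807) = 0.509.
• Type II error rate β = 1 - power therefore increases (0.4 → 0.491).
Appropriate when false positives are costly — here, convicting an innocent person.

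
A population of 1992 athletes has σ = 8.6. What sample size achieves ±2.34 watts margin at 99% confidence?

Without FPC: n₀ = (2.576×8.6/2.34)² = 89.631. With FPC: n = n₀N/(n₀+N-1) = 85.8 → n = 86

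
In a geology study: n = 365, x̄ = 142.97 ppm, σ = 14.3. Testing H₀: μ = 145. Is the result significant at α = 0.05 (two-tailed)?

z = (142.97 - 145)/(14.3/√365) = -2.712. Since |z| > 1.96, significant at α = 0.05.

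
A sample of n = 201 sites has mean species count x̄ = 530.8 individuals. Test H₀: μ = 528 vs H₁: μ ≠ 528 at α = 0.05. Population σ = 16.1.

z = (x̄ - μ₀)/(σ/√n) = (530.8 - 528)/(16.1/√201) = 2.466. Critical value: ±1.96. Since |2.466| > 1.96, Reject H₀.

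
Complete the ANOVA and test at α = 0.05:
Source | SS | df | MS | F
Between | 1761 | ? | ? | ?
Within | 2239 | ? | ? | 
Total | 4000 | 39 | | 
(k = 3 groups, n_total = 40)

df_between = 2, df_within = 37. MS_between = 880.5, MS_within = 60.51. F = 14.55, F_crit ≈ 3.252. Reject H₀.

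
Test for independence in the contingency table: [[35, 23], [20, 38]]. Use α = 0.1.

χ² = 7.779. df = 1, critical = 2.706. Reject H₀. Variables are dependent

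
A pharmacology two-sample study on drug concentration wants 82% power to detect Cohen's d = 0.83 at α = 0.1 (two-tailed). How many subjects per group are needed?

z_{α/2} = 1.645, z_β = Φ⁻¹(0.82) = 0.915. For large effect (d = 0.83): n per group = 2(z_{α/2} + z_β)²/d² = 2(1.645 + 0.915)²/0.83² = 19.03 → 20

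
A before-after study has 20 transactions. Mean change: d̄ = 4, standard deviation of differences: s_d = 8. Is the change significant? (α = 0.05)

t = d̄/(s_d/√n) = 4/(8/√20) = 2.236. df = 19, critical t = ±2.093. Reject H₀.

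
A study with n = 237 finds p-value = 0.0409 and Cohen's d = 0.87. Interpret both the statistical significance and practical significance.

Statistically significant (p = 0.0409 < 0.05). Cohen's d = 0.87 indicates a large effect size. Both statistical and practical significance should be considered.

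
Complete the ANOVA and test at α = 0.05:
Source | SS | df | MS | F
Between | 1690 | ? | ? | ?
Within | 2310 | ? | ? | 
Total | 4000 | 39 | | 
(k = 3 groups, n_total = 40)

df_between = 2, df_within = 37. MS_between = 845.0, MS_within = 62.43. F = 13.535, F_crit ≈ 3.252. Reject H₀.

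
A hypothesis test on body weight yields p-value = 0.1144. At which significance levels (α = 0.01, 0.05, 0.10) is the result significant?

p = 0.1144. Not significant at any of the given levels.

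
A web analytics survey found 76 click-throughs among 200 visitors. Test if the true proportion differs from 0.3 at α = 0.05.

p̂ = 0.38, p₀ = 0.3. z = (p̂ - p₀)/√(p₀(1-p₀)/n) = 2.469. Critical: ±1.96. Reject H₀.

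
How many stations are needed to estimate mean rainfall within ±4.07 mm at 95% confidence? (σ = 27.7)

n = (z*σ/E)² = (1.96×27.7/4.07)² = 177.9 → n = 178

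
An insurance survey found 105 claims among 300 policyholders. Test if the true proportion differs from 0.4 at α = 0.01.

p̂ = 0.35, p₀ = 0.4. z = (p̂ - p₀)/√(p₀(1-p₀)/n) = -1.768. Critical: ±2.576. Fail to reject H₀.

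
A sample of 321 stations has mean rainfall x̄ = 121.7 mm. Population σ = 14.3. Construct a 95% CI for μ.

CI = x̄ ± z*(σ/√n) = 121.7 ± 1.96(14.3/√321) = 121.7 ± 1.56 = (120.14, 123.26)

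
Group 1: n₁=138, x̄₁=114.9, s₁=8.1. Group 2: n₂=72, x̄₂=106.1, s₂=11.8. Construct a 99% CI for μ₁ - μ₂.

Difference = 8.8. SE = √(8.1²/138 + 11.8²/72) = 1.552. CI = (4.8, 12.8)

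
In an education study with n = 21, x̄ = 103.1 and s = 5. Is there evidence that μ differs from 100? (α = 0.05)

t = (x̄ - μ₀)/(s/√n) = (103.1 - 100)/(5/√21) = 2.841. df = 20, critical t = ±2.086. Reject H₀.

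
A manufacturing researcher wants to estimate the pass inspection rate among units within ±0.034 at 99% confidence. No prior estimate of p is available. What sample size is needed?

Conservative approach: use p = 0.5 (maximizes p(1-p) = 0.25). n = z²(0.25)/E² = 2.576²×0.25/0.034² = 1435.1 → n = 1436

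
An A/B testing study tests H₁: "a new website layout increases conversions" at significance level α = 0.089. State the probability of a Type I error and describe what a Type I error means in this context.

P(Type I error) = α = 0.089. A Type I error is rejecting H₀ when H₀ is actually true (false positive) — here, concluding that a new website layout increases conversions when in fact this is not the case. Consequence: rolling out a layout that doesn't actually help — wasted engineering effort.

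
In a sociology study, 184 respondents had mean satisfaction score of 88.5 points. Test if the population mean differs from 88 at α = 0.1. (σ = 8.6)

z = (x̄ - μ₀)/(σ/√n) = (88.5 - 88)/(8.6/√184) = 0.789. Critical value: ±1.645. Since |0.789| ≤ 1.645, Fail to reject H₀.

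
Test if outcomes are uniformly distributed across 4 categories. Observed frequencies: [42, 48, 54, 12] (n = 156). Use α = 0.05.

Expected = 39 each. χ² = Σ(O-E)²/E = 26.769. df = 3, critical value = 7.815. Reject H₀.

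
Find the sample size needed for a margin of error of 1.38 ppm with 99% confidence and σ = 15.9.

n = (z*σ/E)² = (2.576×15.9/1.38)² = 880.9 → n = 881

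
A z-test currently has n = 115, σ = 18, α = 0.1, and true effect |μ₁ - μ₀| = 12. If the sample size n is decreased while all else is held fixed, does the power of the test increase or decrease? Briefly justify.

Power decreases: a smaller n inflates the standard error σ/√n, pulling the sampling distribution under H₁ back toward the critical value.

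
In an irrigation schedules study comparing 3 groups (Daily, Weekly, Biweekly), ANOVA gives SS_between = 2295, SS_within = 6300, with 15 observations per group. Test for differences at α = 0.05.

df_between = 2, df_within = 42. F = MS_between/MS_within = 1147.5/150.0 = 7.65. F_crit ≈ 3.22. Reject H₀. At least one mean differs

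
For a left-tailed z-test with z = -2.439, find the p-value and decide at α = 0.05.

p = P(Z < -2.439) = Φ(-2.439) ≈ 0.0074. Since p < 0.05, reject H₀ (significant) at α = 0.05.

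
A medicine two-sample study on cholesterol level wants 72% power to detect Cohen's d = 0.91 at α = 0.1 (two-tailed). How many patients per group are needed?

z_{α/2} = 1.645, z_β = Φ⁻¹(0.72) = 0.583. For large effect (d = 0.91): n per group = 2(z_{α/2} + z_β)²/d² = 2(1.645 + 0.583)²/0.91² = 12.0 → 12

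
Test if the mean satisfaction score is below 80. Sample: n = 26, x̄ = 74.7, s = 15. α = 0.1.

t = (74.7 - 80)/(15/√26) = -1.802, df = 25. Critical t = -1.316. Reject H₀.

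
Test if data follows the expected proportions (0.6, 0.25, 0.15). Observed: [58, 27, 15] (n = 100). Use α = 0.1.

Expected: [60.0, 25.0, 15.0]. χ² = 0.227. df = 2, critical = 4.605. Fail to reject H₀.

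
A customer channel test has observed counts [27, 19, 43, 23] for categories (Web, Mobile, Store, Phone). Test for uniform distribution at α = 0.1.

Expected = 28 each. χ² = Σ(O-E)²/E = 11.857. df = 3, critical value = 6.251. Reject H₀.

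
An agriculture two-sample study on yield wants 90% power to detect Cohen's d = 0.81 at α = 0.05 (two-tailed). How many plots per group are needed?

z_{α/2} = 1.96, z_β = Φ⁻¹(0.9) = 1.282. For large effect (d = 0.81): n per group = 2(z_{α/2} + z_β)²/d² = 2(1.96 + 1.282)²/0.81² = 32.04 → 33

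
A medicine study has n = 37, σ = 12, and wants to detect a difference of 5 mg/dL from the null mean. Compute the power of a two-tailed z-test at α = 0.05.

SE = σ/√n = 12/√37 = 1.973. Non-centrality λ = d/SE = 5/1.973 = 2.534. Power ≈ Φ(λ - z_{α/2}) = Φ(2.534 - 1.96) = Φ(0.574) = 0.717.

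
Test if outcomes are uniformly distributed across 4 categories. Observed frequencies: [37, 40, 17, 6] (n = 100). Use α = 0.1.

Expected = 25 each. χ² = Σ(O-E)²/E = 31.76. df = 3, critical value = 6.251. Reject H₀.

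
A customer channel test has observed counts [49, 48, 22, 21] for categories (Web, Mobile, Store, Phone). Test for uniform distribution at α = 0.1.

Expected = 35 each. χ² = Σ(O-E)²/E = 20.857. df = 3, critical value = 6.251. Reject H₀.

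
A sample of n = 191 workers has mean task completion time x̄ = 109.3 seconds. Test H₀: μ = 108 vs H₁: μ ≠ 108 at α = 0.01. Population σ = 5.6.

z = (x̄ - μ₀)/(σ/√n) = (109.3 - 108)/(5.6/√191) = 3.208. Critical value: ±2.576. Since |3.208| > 2.576, Reject H₀.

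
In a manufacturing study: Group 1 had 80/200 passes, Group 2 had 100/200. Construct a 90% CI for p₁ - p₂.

p̂₁ = 0.4, p̂₂ = 0.5. Difference = -0.1. CI = (-0.181, -0.019)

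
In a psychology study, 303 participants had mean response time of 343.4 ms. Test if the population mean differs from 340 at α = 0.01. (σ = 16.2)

z = (x̄ - μ₀)/(σ/√n) = (343.4 - 340)/(16.2/√303) = 3.653. Critical value: ±2.576. Since |3.653| > 2.576, Reject H₀.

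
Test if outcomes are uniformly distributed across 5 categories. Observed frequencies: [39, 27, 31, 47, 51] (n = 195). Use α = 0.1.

Expected = 39 each. χ² = Σ(O-E)²/E = 10.667. df = 4, critical value = 7.779. Reject H₀.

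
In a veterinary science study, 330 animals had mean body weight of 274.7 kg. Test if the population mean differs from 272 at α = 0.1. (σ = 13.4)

z = (x̄ - μ₀)/(σ/√n) = (274.7 - 272)/(13.4/√330) = 3.66. Critical value: ±1.645. Since |3.66| > 1.645, Reject H₀.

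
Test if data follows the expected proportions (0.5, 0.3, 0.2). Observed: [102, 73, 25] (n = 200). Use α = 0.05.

Expected: [100.0, 60.0, 40.0]. χ² = 8.482. df = 2, critical = 5.991. Reject H₀.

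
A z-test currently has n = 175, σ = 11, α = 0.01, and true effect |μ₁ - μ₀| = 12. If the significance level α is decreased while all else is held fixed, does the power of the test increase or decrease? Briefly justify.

Power decreases: a smaller α raises the critical value, so less of the H₁ sampling distribution falls in the rejection region.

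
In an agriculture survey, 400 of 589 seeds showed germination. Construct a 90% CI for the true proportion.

p̂ = 0.679. CI = p̂ ± z*√(p̂(1-p̂)/n) = (0.647, 0.711)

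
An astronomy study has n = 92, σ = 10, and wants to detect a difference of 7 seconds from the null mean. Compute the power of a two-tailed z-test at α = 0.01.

SE = σ/√n = 10/√92 = 1.043. Non-centrality λ = d/SE = 7/1.043 = 6.714. Power ≈ Φ(λ - z_{α/2}) = Φ(6.714 - 2.576) = Φ(4.138) = 1.0.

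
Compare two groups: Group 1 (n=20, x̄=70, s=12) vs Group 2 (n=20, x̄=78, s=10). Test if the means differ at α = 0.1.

Pooled sp = 11.05. t = -2.29, df = 38. Critical t = ±1.686. Reject H₀.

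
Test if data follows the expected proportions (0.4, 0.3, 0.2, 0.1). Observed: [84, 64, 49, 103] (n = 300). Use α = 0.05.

Expected: [120.0, 90.0, 60.0, 30.0]. χ² = 197.961. df = 3, critical = 7.815. Reject H₀.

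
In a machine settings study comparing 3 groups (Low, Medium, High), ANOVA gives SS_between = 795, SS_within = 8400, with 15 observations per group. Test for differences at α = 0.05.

df_between = 2, df_within = 42. F = MS_between/MS_within = 397.5/200.0 = 1.988. F_crit ≈ 3.22. Fail to reject H₀.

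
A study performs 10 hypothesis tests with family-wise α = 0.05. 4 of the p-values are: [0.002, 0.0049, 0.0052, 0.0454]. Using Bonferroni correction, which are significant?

Bonferroni α = 0.05/10 = 0.005. Significant p-values: [0.002, 0.0049]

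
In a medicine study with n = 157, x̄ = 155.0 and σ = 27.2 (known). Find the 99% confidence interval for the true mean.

CI = x̄ ± z*(σ/√n) = 155.0 ± 2.576(27.2/√157) = 155.0 ± 5.59 = (149.41, 160.59)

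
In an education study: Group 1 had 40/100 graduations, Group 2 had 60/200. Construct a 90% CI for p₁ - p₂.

p̂₁ = 0.4, p̂₂ = 0.3. Difference = 0.1. CI = (0.003, 0.197)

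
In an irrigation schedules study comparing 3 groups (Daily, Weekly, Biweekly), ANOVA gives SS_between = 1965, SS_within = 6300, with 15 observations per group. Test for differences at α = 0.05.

df_between = 2, df_within = 42. F = MS_between/MS_within = 982.5/150.0 = 6.55. F_crit ≈ 3.22. Reject H₀. At least one mean differs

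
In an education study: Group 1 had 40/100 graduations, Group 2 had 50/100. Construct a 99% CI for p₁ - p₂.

p̂₁ = 0.4, p̂₂ = 0.5. Difference = -0.1. CI = (-0.28, 0.08)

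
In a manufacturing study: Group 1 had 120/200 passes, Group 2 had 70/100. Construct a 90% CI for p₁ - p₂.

p̂₁ = 0.6, p̂₂ = 0.7. Difference = -0.1. CI = (-0.194, -0.006)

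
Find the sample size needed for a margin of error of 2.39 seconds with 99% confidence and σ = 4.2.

n = (z*σ/E)² = (2.576×4.2/2.39)² = 20.5 → n = 21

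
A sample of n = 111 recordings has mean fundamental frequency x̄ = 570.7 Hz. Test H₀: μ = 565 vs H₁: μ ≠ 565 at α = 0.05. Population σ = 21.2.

z = (x̄ - μ₀)/(σ/√n) = (570.7 - 565)/(21.2/√111) = 2.833. Critical value: ±1.96. Since |2.833| > 1.96, Reject H₀.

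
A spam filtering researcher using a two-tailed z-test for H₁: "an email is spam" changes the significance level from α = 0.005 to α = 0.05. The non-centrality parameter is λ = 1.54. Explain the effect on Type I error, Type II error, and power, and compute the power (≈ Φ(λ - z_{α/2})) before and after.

Increasing α from 0.005 to 0.05:
• Type I error rate increases (α is the Type I rate by definition).
• Critical value moves from z_{α/2} = 2.807 to 1.96, so power = Φ(λ - z_{α/2}) goes from Φ(1.54 - 2.807) = 0.103 to Φ(1.54 - 1.96) = 0.337.
• Type II error rate β = 1 - power therefore decreases (0.897 → 0.663).
Appropriate when false negatives are costly — here, a spam email lands in the inbox.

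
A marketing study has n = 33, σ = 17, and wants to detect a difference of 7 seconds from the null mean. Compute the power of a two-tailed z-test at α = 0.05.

SE = σ/√n = 17/√33 = 2.959. Non-centrality λ = d/SE = 7/2.959 = 2.365. Power ≈ Φ(λ - z_{α/2}) = Φ(2.365 - 1.96) = Φ(0.405) = 0.657.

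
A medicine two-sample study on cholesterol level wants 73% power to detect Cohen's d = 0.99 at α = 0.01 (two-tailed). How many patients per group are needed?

z_{α/2} = 2.576, z_β = Φ⁻¹(0.73) = 0.613. For large effect (d = 0.99): n per group = 2(z_{α/2} + z_β)²/d² = 2(2.576 + 0.613)²/0.99² = 20.8 → 21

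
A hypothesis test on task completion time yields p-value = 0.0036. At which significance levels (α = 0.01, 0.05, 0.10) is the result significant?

p = 0.0036. Significant at: α = 0.01, 0.05, 0.1.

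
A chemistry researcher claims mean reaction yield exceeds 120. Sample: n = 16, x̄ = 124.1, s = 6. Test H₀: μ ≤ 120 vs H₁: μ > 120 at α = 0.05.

t = (124.1 - 120)/(6/√16) = 2.733, df = 15. Critical t = 1.753. Reject H₀.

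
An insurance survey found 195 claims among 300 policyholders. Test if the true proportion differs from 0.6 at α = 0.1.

p̂ = 0.65, p₀ = 0.6. z = (p̂ - p₀)/√(p₀(1-p₀)/n) = 1.768. Critical: ±1.645. Reject H₀.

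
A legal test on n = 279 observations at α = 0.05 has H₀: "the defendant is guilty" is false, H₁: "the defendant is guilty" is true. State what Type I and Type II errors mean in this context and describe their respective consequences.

Type I (false positive): concluding that the defendant is guilty when it is not — convicting an innocent person. Type II (false negative): failing to conclude that the defendant is guilty when it is — acquitting a guilty person. Which is costlier depends on domain priorities and is a judgement call rather than a statistical fact.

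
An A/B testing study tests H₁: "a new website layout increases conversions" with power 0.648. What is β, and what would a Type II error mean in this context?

β = 1 - power = 1 - 0.648 = 0.352. A Type II error is failing to reject H₀ when H₀ is false (false negative) — here, failing to conclude that a new website layout increases conversions when in fact it is true. Consequence: discarding a layout that would have improved conversions — lost revenue.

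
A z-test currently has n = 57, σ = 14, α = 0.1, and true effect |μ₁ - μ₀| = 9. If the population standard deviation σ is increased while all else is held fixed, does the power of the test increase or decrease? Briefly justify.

Power decreases: a larger σ inflates the standard error σ/√n, pulling the sampling distribution under H₁ back toward the critical value.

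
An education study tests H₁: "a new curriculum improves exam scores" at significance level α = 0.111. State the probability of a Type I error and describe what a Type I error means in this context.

P(Type I error) = α = 0.111. A Type I error is rejecting H₀ when H₀ is actually true (false positive) — here, concluding that a new curriculum improves exam scores when in fact this is not the case. Consequence: adopting a curriculum that gives no real benefit — disruption for nothing.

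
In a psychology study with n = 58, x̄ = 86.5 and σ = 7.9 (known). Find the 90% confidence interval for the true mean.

CI = x̄ ± z*(σ/√n) = 86.5 ± 1.645(7.9/√58) = 86.5 ± 1.71 = (84.79, 88.21)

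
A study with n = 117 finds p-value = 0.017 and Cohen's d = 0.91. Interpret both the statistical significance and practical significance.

Statistically significant (p = 0.017 < 0.05). Cohen's d = 0.91 indicates a large effect size. Both statistical and practical significance should be considered.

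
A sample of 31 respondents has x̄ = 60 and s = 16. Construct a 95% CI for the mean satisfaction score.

CI = x̄ ± t*(s/√n) = 60 ± 2.042(16/√31) = (54.13, 65.87)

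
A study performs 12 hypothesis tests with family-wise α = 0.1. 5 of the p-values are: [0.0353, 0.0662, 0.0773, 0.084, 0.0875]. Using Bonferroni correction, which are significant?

Bonferroni α = 0.1/12 = 0.00833. None of the given p-values are significant.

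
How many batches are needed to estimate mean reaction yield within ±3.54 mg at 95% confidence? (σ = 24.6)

n = (z*σ/E)² = (1.96×24.6/3.54)² = 185.5 → n = 186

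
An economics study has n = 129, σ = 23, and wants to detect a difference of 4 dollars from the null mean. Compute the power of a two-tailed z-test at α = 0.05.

SE = σ/√n = 23/√129 = 2.025. Non-centrality λ = d/SE = 4/2.025 = 1.975. Power ≈ Φ(λ - z_{α/2}) = Φ(1.975 - 1.96) = Φ(0.015) = 0.506.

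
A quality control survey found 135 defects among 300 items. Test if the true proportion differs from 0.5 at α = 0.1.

p̂ = 0.45, p₀ = 0.5. z = (p̂ - p₀)/√(p₀(1-p₀)/n) = -1.732. Critical: ±1.645. Reject H₀.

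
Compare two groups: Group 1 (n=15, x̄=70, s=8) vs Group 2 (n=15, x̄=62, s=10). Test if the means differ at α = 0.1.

Pooled sp = 9.06. t = 2.419, df = 28. Critical t = ±1.701. Reject H₀.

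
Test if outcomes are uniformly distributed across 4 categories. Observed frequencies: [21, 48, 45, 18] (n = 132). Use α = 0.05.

Expected = 33 each. χ² = Σ(O-E)²/E = 22.364. df = 3, critical value = 7.815. Reject H₀.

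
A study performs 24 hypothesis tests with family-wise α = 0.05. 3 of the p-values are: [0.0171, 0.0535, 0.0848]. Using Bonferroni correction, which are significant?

Bonferroni α = 0.05/24 = 0.00208. None of the given p-values are significant.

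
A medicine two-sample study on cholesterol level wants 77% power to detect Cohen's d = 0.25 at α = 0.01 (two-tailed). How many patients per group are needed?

z_{α/2} = 2.576, z_β = Φ⁻¹(0.77) = 0.739. For small effect (d = 0.25): n per group = 2(z_{α/2} + z_β)²/d² = 2(2.576 + 0.739)²/0.25² = 351.7 → 352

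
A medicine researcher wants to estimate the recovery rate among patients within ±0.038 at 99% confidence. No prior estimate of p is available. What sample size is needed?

Conservative approach: use p = 0.5 (maximizes p(1-p) = 0.25). n = z²(0.25)/E² = 2.576²×0.25/0.038² = 1148.9 → n = 1149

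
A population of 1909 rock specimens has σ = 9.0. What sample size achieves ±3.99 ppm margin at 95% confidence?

Without FPC: n₀ = (1.96×9.0/3.99)² = 19.546. With FPC: n = n₀N/(n₀+N-1) = 19.4 → n = 20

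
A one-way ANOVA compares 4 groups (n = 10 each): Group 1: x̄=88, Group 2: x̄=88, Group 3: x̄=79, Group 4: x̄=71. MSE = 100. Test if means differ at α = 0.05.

Grand mean = 81.5. SS_between = 2010.0, MS_between = 670.0. F = 6.7, F_crit ≈ 2.866. Reject H₀.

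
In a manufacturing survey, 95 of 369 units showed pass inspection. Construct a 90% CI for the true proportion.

p̂ = 0.257. CI = p̂ ± z*√(p̂(1-p̂)/n) = (0.22, 0.295)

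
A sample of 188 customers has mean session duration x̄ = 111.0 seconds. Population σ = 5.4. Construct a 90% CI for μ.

CI = x̄ ± z*(σ/√n) = 111.0 ± 1.645(5.4/√188) = 111.0 ± 0.65 = (110.35, 111.65)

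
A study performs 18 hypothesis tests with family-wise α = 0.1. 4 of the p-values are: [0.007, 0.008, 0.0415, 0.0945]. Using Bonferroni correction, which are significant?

Bonferroni α = 0.1/18 = 0.00556. None of the given p-values are significant.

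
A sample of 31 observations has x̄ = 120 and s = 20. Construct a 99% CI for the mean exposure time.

CI = x̄ ± t*(s/√n) = 120 ± 2.75(20/√31) = (110.12, 129.88)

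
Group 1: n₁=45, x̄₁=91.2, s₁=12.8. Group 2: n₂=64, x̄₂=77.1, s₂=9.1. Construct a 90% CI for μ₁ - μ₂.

Difference = 14.1. SE = √(12.8²/45 + 9.1²/64) = 2.221. CI = (10.45, 17.75)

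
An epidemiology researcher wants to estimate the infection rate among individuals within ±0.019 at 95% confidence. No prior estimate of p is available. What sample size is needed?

Conservative approach: use p = 0.5 (maximizes p(1-p) = 0.25). n = z²(0.25)/E² = 1.96²×0.25/0.019² = 2660.4 → n = 2661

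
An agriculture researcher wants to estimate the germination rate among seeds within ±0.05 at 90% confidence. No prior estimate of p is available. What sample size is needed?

Conservative approach: use p = 0.5 (maximizes p(1-p) = 0.25). n = z²(0.25)/E² = 1.645²×0.25/0.05² = 270.6 → n = 271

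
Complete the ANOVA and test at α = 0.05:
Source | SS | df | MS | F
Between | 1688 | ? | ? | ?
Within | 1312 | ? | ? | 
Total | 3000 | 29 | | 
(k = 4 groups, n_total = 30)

df_between = 3, df_within = 26. MS_between = 562.67, MS_within = 50.46. F = 11.15, F_crit ≈ 2.975. Reject H₀.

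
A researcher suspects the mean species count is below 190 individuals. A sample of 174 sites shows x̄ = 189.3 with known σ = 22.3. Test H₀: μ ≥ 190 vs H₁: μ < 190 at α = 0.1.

z = -0.414. Critical value: -1.28. Fail to reject H₀.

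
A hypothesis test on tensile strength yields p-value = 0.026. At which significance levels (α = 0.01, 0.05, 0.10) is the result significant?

p = 0.026. Significant at: α = 0.05, 0.1.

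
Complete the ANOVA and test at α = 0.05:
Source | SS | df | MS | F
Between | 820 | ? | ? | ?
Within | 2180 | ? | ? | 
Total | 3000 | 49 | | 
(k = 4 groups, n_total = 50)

df_between = 3, df_within = 46. MS_between = 273.33, MS_within = 47.39. F = 5.768, F_crit ≈ 2.807. Reject H₀.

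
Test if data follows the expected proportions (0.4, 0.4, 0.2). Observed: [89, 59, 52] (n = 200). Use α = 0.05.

Expected: [80.0, 80.0, 40.0]. χ² = 10.125. df = 2, critical = 5.991. Reject H₀.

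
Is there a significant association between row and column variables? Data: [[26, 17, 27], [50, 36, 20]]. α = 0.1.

χ² = 8.422. df = 2, critical = 4.605. Reject H₀. Variables are dependent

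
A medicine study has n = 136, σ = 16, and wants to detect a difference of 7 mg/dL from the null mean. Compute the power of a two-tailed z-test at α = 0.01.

SE = σ/√n = 16/√136 = 1.372. Non-centrality λ = d/SE = 7/1.372 = 5.102. Power ≈ Φ(λ - z_{α/2}) = Φ(5.102 - 2.576) = Φ(2.526) = 0.994.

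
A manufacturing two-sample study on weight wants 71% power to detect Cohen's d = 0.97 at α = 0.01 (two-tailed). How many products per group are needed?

z_{α/2} = 2.576, z_β = Φ⁻¹(0.71) = 0.553. For large effect (d = 0.97): n per group = 2(z_{α/2} + z_β)²/d² = 2(2.576 + 0.553)²/0.97² = 20.8 → 21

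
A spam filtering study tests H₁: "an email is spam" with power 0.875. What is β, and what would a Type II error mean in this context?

β = 1 - power = 1 - 0.875 = 0.125. A Type II error is failing to reject H₀ when H₀ is false (false negative) — here, failing to conclude that an email is spam when in fact it is true. Consequence: a spam email lands in the inbox.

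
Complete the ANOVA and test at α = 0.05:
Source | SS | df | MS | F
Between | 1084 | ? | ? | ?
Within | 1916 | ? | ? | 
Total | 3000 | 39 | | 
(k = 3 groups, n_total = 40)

df_between = 2, df_within = 37. MS_between = 542.0, MS_within = 51.78. F = 10.467, F_crit ≈ 3.252. Reject H₀.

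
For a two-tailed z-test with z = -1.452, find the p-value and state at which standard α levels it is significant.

p = 2·P(Z > |-1.452|) = 2·(1 - Φ(1.452)) ≈ 0.1465. Not significant at any standard level.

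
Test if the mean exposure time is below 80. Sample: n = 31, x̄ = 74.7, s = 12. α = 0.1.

t = (74.7 - 80)/(12/√31) = -2.459, df = 30. Critical t = -1.31. Reject H₀.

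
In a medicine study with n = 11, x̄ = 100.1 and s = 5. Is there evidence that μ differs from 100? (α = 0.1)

t = (x̄ - μ₀)/(s/√n) = (100.1 - 100)/(5/√11) = 0.066. df = 10, critical t = ±1.812. Fail to reject H₀.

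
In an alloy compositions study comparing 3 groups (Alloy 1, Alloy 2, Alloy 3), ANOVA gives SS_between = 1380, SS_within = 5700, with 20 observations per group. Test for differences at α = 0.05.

df_between = 2, df_within = 57. F = MS_between/MS_within = 690.0/100.0 = 6.9. F_crit ≈ 3.159. Reject H₀. At least one mean differs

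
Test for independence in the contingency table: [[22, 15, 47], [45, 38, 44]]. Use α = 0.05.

χ² = 9.612. df = 2, critical = 5.991. Reject H₀. Variables are dependent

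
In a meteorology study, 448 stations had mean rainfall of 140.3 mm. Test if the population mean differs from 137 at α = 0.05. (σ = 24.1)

z = (x̄ - μ₀)/(σ/√n) = (140.3 - 137)/(24.1/√448) = 2.898. Critical value: ±1.96. Since |2.898| > 1.96, Reject H₀.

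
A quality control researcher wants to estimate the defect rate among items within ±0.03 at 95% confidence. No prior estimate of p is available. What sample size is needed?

Conservative approach: use p = 0.5 (maximizes p(1-p) = 0.25). n = z²(0.25)/E² = 1.96²×0.25/0.03² = 1067.1 → n = 1068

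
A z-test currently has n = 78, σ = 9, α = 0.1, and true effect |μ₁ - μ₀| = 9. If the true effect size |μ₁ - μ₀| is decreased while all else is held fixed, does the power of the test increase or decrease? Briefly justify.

Power decreases: a smaller true effect decreases the non-centrality λ = |μ₁ - μ₀|/(σ/√n).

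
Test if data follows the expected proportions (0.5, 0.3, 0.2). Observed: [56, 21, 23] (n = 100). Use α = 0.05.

Expected: [50.0, 30.0, 20.0]. χ² = 3.87. df = 2, critical = 5.991. Fail to reject H₀.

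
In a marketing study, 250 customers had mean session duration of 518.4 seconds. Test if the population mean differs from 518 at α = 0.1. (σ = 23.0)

z = (x̄ - μ₀)/(σ/√n) = (518.4 - 518)/(23.0/√250) = 0.275. Critical value: ±1.645. Since |0.275| ≤ 1.645, Fail to reject H₀.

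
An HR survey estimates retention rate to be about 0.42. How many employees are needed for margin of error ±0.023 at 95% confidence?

n = z²p(1-p)/E² = 1.96²×0.42×0.58/0.023² = 1769.02 → n = 1770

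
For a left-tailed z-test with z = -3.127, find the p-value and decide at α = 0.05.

p = P(Z < -3.127) = Φ(-3.127) ≈ 0.0009. Since p < 0.05, reject H₀ (significant) at α = 0.05.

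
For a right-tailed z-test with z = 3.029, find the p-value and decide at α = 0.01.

p = P(Z > 3.029) = 1 - Φ(3.029) ≈ 0.0012. Since p < 0.01, reject H₀ (significant) at α = 0.01.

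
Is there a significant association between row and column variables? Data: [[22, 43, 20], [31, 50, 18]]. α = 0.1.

χ² = 1.102. df = 2, critical = 4.605. Fail to reject H₀. No evidence of dependence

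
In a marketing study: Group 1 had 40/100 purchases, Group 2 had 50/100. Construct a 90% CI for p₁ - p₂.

p̂₁ = 0.4, p̂₂ = 0.5. Difference = -0.1. CI = (-0.215, 0.015)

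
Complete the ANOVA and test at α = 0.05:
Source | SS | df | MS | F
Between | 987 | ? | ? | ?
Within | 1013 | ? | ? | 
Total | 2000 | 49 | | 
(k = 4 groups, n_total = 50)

df_between = 3, df_within = 46. MS_between = 329.0, MS_within = 22.02. F = 14.94, F_crit ≈ 2.807. Reject H₀.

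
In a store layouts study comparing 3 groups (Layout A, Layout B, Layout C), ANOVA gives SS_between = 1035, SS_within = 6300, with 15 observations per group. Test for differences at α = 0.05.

df_between = 2, df_within = 42. F = MS_between/MS_within = 517.5/150.0 = 3.45. F_crit ≈ 3.22. Reject H₀. At least one mean differs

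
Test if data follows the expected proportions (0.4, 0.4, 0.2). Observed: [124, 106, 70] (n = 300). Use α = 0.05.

Expected: [120.0, 120.0, 60.0]. χ² = 3.433. df = 2, critical = 5.991. Fail to reject H₀.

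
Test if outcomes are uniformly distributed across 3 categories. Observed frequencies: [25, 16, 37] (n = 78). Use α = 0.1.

Expected = 26 each. χ² = Σ(O-E)²/E = 8.538. df = 2, critical value = 4.605. Reject H₀.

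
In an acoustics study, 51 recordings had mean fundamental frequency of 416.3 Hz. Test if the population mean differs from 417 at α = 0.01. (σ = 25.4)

z = (x̄ - μ₀)/(σ/√n) = (416.3 - 417)/(25.4/√51) = -0.197. Critical value: ±2.576. Since |-0.197| ≤ 2.576, Fail to reject H₀.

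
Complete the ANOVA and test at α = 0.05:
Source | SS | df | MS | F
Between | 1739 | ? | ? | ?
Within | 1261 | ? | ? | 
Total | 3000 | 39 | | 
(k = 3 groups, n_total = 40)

df_between = 2, df_within = 37. MS_between = 869.5, MS_within = 34.08. F = 25.513, F_crit ≈ 3.252. Reject H₀.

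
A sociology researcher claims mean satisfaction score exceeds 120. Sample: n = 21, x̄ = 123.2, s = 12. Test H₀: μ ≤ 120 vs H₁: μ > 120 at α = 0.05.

t = (123.2 - 120)/(12/√21) = 1.222, df = 20. Critical t = 1.725. Fail to reject H₀.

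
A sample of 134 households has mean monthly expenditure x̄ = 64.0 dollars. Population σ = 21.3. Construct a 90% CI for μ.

CI = x̄ ± z*(σ/√n) = 64.0 ± 1.645(21.3/√134) = 64.0 ± 3.03 = (60.97, 67.03)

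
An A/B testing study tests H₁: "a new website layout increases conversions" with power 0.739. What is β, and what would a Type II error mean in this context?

β = 1 - power = 1 - 0.739 = 0.261. A Type II error is failing to reject H₀ when H₀ is false (false negative) — here, failing to conclude that a new website layout increases conversions when in fact it is true. Consequence: discarding a layout that would have improved conversions — lost revenue.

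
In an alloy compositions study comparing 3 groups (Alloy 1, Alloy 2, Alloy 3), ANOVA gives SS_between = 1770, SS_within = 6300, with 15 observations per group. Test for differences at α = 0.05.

df_between = 2, df_within = 42. F = MS_between/MS_within = 885.0/150.0 = 5.9. F_crit ≈ 3.22. Reject H₀. At least one mean differs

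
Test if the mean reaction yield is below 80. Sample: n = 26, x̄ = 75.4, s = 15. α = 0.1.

t = (75.4 - 80)/(15/√26) = -1.564, df = 25. Critical t = -1.316. Reject H₀.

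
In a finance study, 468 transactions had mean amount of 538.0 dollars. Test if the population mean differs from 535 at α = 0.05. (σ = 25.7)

z = (x̄ - μ₀)/(σ/√n) = (538.0 - 535)/(25.7/√468) = 2.525. Critical value: ±1.96. Since |2.525| > 1.96, Reject H₀.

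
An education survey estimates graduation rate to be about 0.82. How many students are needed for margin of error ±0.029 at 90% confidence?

n = z²p(1-p)/E² = 1.645²×0.82×0.18/0.029² = 474.9 → n = 475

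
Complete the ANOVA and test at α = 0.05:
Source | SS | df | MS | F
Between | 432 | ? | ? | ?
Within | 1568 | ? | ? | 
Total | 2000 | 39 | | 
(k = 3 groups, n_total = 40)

df_between = 2, df_within = 37. MS_between = 216.0, MS_within = 42.38. F = 5.097, F_crit ≈ 3.252. Reject H₀.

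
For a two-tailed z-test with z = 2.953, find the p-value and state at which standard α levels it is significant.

p = 2·P(Z > |2.953|) = 2·(1 - Φ(2.953)) ≈ 0.0031. Significant at α = 0.1; Significant at α = 0.05; Significant at α = 0.01.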